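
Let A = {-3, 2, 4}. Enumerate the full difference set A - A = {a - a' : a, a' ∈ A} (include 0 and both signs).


A - A = {a - a' : a, a' ∈ A}.
Compute a - a' for each ordered pair (a, a'):
a = -3: -3--3=0, -3-2=-5, -3-4=-7
a = 2: 2--3=5, 2-2=0, 2-4=-2
a = 4: 4--3=7, 4-2=2, 4-4=0
Collecting distinct values (and noting 0 appears from a-a):
A - A = {-7, -5, -2, 0, 2, 5, 7}
|A - A| = 7

A - A = {-7, -5, -2, 0, 2, 5, 7}


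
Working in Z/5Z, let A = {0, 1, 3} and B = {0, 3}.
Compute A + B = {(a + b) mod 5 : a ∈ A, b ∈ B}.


Work in Z/5Z: reduce every sum a + b modulo 5.
Enumerate all 6 pairs:
a = 0: 0+0=0, 0+3=3
a = 1: 1+0=1, 1+3=4
a = 3: 3+0=3, 3+3=1
Distinct residues collected: {0, 1, 3, 4}
|A + B| = 4 (out of 5 total residues).

A + B = {0, 1, 3, 4}


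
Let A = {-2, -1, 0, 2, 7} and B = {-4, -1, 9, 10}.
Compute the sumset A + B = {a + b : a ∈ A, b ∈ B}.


A + B = {a + b : a ∈ A, b ∈ B}.
Enumerate all |A|·|B| = 5·4 = 20 pairs (a, b) and collect distinct sums.
a = -2: -2+-4=-6, -2+-1=-3, -2+9=7, -2+10=8
a = -1: -1+-4=-5, -1+-1=-2, -1+9=8, -1+10=9
a = 0: 0+-4=-4, 0+-1=-1, 0+9=9, 0+10=10
a = 2: 2+-4=-2, 2+-1=1, 2+9=11, 2+10=12
a = 7: 7+-4=3, 7+-1=6, 7+9=16, 7+10=17
Collecting distinct sums: A + B = {-6, -5, -4, -3, -2, -1, 1, 3, 6, 7, 8, 9, 10, 11, 12, 16, 17}
|A + B| = 17

A + B = {-6, -5, -4, -3, -2, -1, 1, 3, 6, 7, 8, 9, 10, 11, 12, 16, 17}


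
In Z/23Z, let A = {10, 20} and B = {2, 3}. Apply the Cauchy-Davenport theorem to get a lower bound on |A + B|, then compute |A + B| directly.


Cauchy-Davenport: |A + B| ≥ min(p, |A| + |B| - 1) for A, B nonempty in Z/pZ.
|A| = 2, |B| = 2, p = 23.
CD lower bound = min(23, 2 + 2 - 1) = min(23, 3) = 3.
Compute A + B mod 23 directly:
a = 10: 10+2=12, 10+3=13
a = 20: 20+2=22, 20+3=0
A + B = {0, 12, 13, 22}, so |A + B| = 4.
Verify: 4 ≥ 3? Yes ✓.

CD lower bound = 3, actual |A + B| = 4.


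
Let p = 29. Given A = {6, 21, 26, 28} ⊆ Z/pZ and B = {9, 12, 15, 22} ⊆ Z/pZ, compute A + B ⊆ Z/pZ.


Work in Z/29Z: reduce every sum a + b modulo 29.
Enumerate all 16 pairs:
a = 6: 6+9=15, 6+12=18, 6+15=21, 6+22=28
a = 21: 21+9=1, 21+12=4, 21+15=7, 21+22=14
a = 26: 26+9=6, 26+12=9, 26+15=12, 26+22=19
a = 28: 28+9=8, 28+12=11, 28+15=14, 28+22=21
Distinct residues collected: {1, 4, 6, 7, 8, 9, 11, 12, 14, 15, 18, 19, 21, 28}
|A + B| = 14 (out of 29 total residues).

A + B = {1, 4, 6, 7, 8, 9, 11, 12, 14, 15, 18, 19, 21, 28}


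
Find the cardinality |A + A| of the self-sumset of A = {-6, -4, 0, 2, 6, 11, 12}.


A + A = {a + a' : a, a' ∈ A}; |A| = 7.
General bounds: 2|A| - 1 ≤ |A + A| ≤ |A|(|A|+1)/2, i.e. 13 ≤ |A + A| ≤ 28.
Lower bound 2|A|-1 is attained iff A is an arithmetic progression.
Enumerate sums a + a' for a ≤ a' (symmetric, so this suffices):
a = -6: -6+-6=-12, -6+-4=-10, -6+0=-6, -6+2=-4, -6+6=0, -6+11=5, -6+12=6
a = -4: -4+-4=-8, -4+0=-4, -4+2=-2, -4+6=2, -4+11=7, -4+12=8
a = 0: 0+0=0, 0+2=2, 0+6=6, 0+11=11, 0+12=12
a = 2: 2+2=4, 2+6=8, 2+11=13, 2+12=14
a = 6: 6+6=12, 6+11=17, 6+12=18
a = 11: 11+11=22, 11+12=23
a = 12: 12+12=24
Distinct sums: {-12, -10, -8, -6, -4, -2, 0, 2, 4, 5, 6, 7, 8, 11, 12, 13, 14, 17, 18, 22, 23, 24}
|A + A| = 22

|A + A| = 22


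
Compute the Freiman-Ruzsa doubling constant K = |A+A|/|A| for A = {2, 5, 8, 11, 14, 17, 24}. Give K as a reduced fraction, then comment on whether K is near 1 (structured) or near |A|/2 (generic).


|A| = 7.
Compute A + A by enumerating all 49 pairs.
A + A = {4, 7, 10, 13, 16, 19, 22, 25, 26, 28, 29, 31, 32, 34, 35, 38, 41, 48}, so |A + A| = 18.
K = |A + A| / |A| = 18/7 (already in lowest terms) ≈ 2.5714.
Reference: AP of size 7 gives K = 13/7 ≈ 1.8571; a fully generic set of size 7 gives K ≈ 4.0000.

|A| = 7, |A + A| = 18, K = 18/7.


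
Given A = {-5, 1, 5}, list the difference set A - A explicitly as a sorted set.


A - A = {a - a' : a, a' ∈ A}.
Compute a - a' for each ordered pair (a, a'):
a = -5: -5--5=0, -5-1=-6, -5-5=-10
a = 1: 1--5=6, 1-1=0, 1-5=-4
a = 5: 5--5=10, 5-1=4, 5-5=0
Collecting distinct values (and noting 0 appears from a-a):
A - A = {-10, -6, -4, 0, 4, 6, 10}
|A - A| = 7

A - A = {-10, -6, -4, 0, 4, 6, 10}


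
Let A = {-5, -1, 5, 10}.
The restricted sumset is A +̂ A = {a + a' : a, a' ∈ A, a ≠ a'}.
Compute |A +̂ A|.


Restricted sumset: A +̂ A = {a + a' : a ∈ A, a' ∈ A, a ≠ a'}.
Equivalently, take A + A and drop any sum 2a that is achievable ONLY as a + a for a ∈ A (i.e. sums representable only with equal summands).
Enumerate pairs (a, a') with a < a' (symmetric, so each unordered pair gives one sum; this covers all a ≠ a'):
  -5 + -1 = -6
  -5 + 5 = 0
  -5 + 10 = 5
  -1 + 5 = 4
  -1 + 10 = 9
  5 + 10 = 15
Collected distinct sums: {-6, 0, 4, 5, 9, 15}
|A +̂ A| = 6
(Reference bound: |A +̂ A| ≥ 2|A| - 3 for |A| ≥ 2, with |A| = 4 giving ≥ 5.)

|A +̂ A| = 6


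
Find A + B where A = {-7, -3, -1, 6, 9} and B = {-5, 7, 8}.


A + B = {a + b : a ∈ A, b ∈ B}.
Enumerate all |A|·|B| = 5·3 = 15 pairs (a, b) and collect distinct sums.
a = -7: -7+-5=-12, -7+7=0, -7+8=1
a = -3: -3+-5=-8, -3+7=4, -3+8=5
a = -1: -1+-5=-6, -1+7=6, -1+8=7
a = 6: 6+-5=1, 6+7=13, 6+8=14
a = 9: 9+-5=4, 9+7=16, 9+8=17
Collecting distinct sums: A + B = {-12, -8, -6, 0, 1, 4, 5, 6, 7, 13, 14, 16, 17}
|A + B| = 13

A + B = {-12, -8, -6, 0, 1, 4, 5, 6, 7, 13, 14, 16, 17}


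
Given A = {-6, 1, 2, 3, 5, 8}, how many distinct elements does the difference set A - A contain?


A - A = {a - a' : a, a' ∈ A}; |A| = 6.
Bounds: 2|A|-1 ≤ |A - A| ≤ |A|² - |A| + 1, i.e. 11 ≤ |A - A| ≤ 31.
Note: 0 ∈ A - A always (from a - a). The set is symmetric: if d ∈ A - A then -d ∈ A - A.
Enumerate nonzero differences d = a - a' with a > a' (then include -d):
Positive differences: {1, 2, 3, 4, 5, 6, 7, 8, 9, 11, 14}
Full difference set: {0} ∪ (positive diffs) ∪ (negative diffs).
|A - A| = 1 + 2·11 = 23 (matches direct enumeration: 23).

|A - A| = 23


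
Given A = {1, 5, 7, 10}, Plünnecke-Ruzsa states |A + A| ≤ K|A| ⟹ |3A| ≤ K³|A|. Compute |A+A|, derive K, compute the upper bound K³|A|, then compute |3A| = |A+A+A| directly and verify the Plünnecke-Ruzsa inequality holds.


|A| = 4.
Step 1: Compute A + A by enumerating all 16 pairs.
A + A = {2, 6, 8, 10, 11, 12, 14, 15, 17, 20}, so |A + A| = 10.
Step 2: Doubling constant K = |A + A|/|A| = 10/4 = 10/4 ≈ 2.5000.
Step 3: Plünnecke-Ruzsa gives |3A| ≤ K³·|A| = (2.5000)³ · 4 ≈ 62.5000.
Step 4: Compute 3A = A + A + A directly by enumerating all triples (a,b,c) ∈ A³; |3A| = 18.
Step 5: Check 18 ≤ 62.5000? Yes ✓.

K = 10/4, Plünnecke-Ruzsa bound K³|A| ≈ 62.5000, |3A| = 18, inequality holds.


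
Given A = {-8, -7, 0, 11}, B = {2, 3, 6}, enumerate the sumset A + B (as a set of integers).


A + B = {a + b : a ∈ A, b ∈ B}.
Enumerate all |A|·|B| = 4·3 = 12 pairs (a, b) and collect distinct sums.
a = -8: -8+2=-6, -8+3=-5, -8+6=-2
a = -7: -7+2=-5, -7+3=-4, -7+6=-1
a = 0: 0+2=2, 0+3=3, 0+6=6
a = 11: 11+2=13, 11+3=14, 11+6=17
Collecting distinct sums: A + B = {-6, -5, -4, -2, -1, 2, 3, 6, 13, 14, 17}
|A + B| = 11

A + B = {-6, -5, -4, -2, -1, 2, 3, 6, 13, 14, 17}


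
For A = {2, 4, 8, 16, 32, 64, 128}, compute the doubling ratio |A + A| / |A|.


|A| = 7.
Compute A + A by enumerating all 49 pairs.
A + A = {4, 6, 8, 10, 12, 16, 18, 20, 24, 32, 34, 36, 40, 48, 64, 66, 68, 72, 80, 96, 128, 130, 132, 136, 144, 160, 192, 256}, so |A + A| = 28.
K = |A + A| / |A| = 28/7 = 4/1 ≈ 4.0000.
Reference: AP of size 7 gives K = 13/7 ≈ 1.8571; a fully generic set of size 7 gives K ≈ 4.0000.

|A| = 7, |A + A| = 28, K = 28/7 = 4/1.


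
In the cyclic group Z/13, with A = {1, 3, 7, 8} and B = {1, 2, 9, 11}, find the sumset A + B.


Work in Z/13Z: reduce every sum a + b modulo 13.
Enumerate all 16 pairs:
a = 1: 1+1=2, 1+2=3, 1+9=10, 1+11=12
a = 3: 3+1=4, 3+2=5, 3+9=12, 3+11=1
a = 7: 7+1=8, 7+2=9, 7+9=3, 7+11=5
a = 8: 8+1=9, 8+2=10, 8+9=4, 8+11=6
Distinct residues collected: {1, 2, 3, 4, 5, 6, 8, 9, 10, 12}
|A + B| = 10 (out of 13 total residues).

A + B = {1, 2, 3, 4, 5, 6, 8, 9, 10, 12}


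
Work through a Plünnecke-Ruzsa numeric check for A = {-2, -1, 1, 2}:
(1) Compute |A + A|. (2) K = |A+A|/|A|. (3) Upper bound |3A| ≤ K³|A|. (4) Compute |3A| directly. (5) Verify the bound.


|A| = 4.
Step 1: Compute A + A by enumerating all 16 pairs.
A + A = {-4, -3, -2, -1, 0, 1, 2, 3, 4}, so |A + A| = 9.
Step 2: Doubling constant K = |A + A|/|A| = 9/4 = 9/4 ≈ 2.2500.
Step 3: Plünnecke-Ruzsa gives |3A| ≤ K³·|A| = (2.2500)³ · 4 ≈ 45.5625.
Step 4: Compute 3A = A + A + A directly by enumerating all triples (a,b,c) ∈ A³; |3A| = 13.
Step 5: Check 13 ≤ 45.5625? Yes ✓.

K = 9/4, Plünnecke-Ruzsa bound K³|A| ≈ 45.5625, |3A| = 13, inequality holds.


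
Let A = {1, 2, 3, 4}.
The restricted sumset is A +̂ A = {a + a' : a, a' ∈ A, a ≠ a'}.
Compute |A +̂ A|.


Restricted sumset: A +̂ A = {a + a' : a ∈ A, a' ∈ A, a ≠ a'}.
Equivalently, take A + A and drop any sum 2a that is achievable ONLY as a + a for a ∈ A (i.e. sums representable only with equal summands).
Enumerate pairs (a, a') with a < a' (symmetric, so each unordered pair gives one sum; this covers all a ≠ a'):
  1 + 2 = 3
  1 + 3 = 4
  1 + 4 = 5
  2 + 3 = 5
  2 + 4 = 6
  3 + 4 = 7
Collected distinct sums: {3, 4, 5, 6, 7}
|A +̂ A| = 5
(Reference bound: |A +̂ A| ≥ 2|A| - 3 for |A| ≥ 2, with |A| = 4 giving ≥ 5.)

|A +̂ A| = 5


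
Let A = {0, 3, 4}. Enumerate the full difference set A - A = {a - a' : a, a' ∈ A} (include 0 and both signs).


A - A = {a - a' : a, a' ∈ A}.
Compute a - a' for each ordered pair (a, a'):
a = 0: 0-0=0, 0-3=-3, 0-4=-4
a = 3: 3-0=3, 3-3=0, 3-4=-1
a = 4: 4-0=4, 4-3=1, 4-4=0
Collecting distinct values (and noting 0 appears from a-a):
A - A = {-4, -3, -1, 0, 1, 3, 4}
|A - A| = 7

A - A = {-4, -3, -1, 0, 1, 3, 4}


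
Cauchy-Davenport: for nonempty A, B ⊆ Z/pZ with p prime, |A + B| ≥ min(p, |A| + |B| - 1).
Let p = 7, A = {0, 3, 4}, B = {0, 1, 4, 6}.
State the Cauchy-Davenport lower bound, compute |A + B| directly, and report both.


Cauchy-Davenport: |A + B| ≥ min(p, |A| + |B| - 1) for A, B nonempty in Z/pZ.
|A| = 3, |B| = 4, p = 7.
CD lower bound = min(7, 3 + 4 - 1) = min(7, 6) = 6.
Compute A + B mod 7 directly:
a = 0: 0+0=0, 0+1=1, 0+4=4, 0+6=6
a = 3: 3+0=3, 3+1=4, 3+4=0, 3+6=2
a = 4: 4+0=4, 4+1=5, 4+4=1, 4+6=3
A + B = {0, 1, 2, 3, 4, 5, 6}, so |A + B| = 7.
Verify: 7 ≥ 6? Yes ✓.

CD lower bound = 6, actual |A + B| = 7.


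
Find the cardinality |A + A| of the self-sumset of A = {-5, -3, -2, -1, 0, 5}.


A + A = {a + a' : a, a' ∈ A}; |A| = 6.
General bounds: 2|A| - 1 ≤ |A + A| ≤ |A|(|A|+1)/2, i.e. 11 ≤ |A + A| ≤ 21.
Lower bound 2|A|-1 is attained iff A is an arithmetic progression.
Enumerate sums a + a' for a ≤ a' (symmetric, so this suffices):
a = -5: -5+-5=-10, -5+-3=-8, -5+-2=-7, -5+-1=-6, -5+0=-5, -5+5=0
a = -3: -3+-3=-6, -3+-2=-5, -3+-1=-4, -3+0=-3, -3+5=2
a = -2: -2+-2=-4, -2+-1=-3, -2+0=-2, -2+5=3
a = -1: -1+-1=-2, -1+0=-1, -1+5=4
a = 0: 0+0=0, 0+5=5
a = 5: 5+5=10
Distinct sums: {-10, -8, -7, -6, -5, -4, -3, -2, -1, 0, 2, 3, 4, 5, 10}
|A + A| = 15

|A + A| = 15


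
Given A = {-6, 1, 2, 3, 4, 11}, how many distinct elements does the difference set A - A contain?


A - A = {a - a' : a, a' ∈ A}; |A| = 6.
Bounds: 2|A|-1 ≤ |A - A| ≤ |A|² - |A| + 1, i.e. 11 ≤ |A - A| ≤ 31.
Note: 0 ∈ A - A always (from a - a). The set is symmetric: if d ∈ A - A then -d ∈ A - A.
Enumerate nonzero differences d = a - a' with a > a' (then include -d):
Positive differences: {1, 2, 3, 7, 8, 9, 10, 17}
Full difference set: {0} ∪ (positive diffs) ∪ (negative diffs).
|A - A| = 1 + 2·8 = 17 (matches direct enumeration: 17).

|A - A| = 17


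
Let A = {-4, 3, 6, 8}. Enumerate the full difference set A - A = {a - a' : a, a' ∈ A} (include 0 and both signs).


A - A = {a - a' : a, a' ∈ A}.
Compute a - a' for each ordered pair (a, a'):
a = -4: -4--4=0, -4-3=-7, -4-6=-10, -4-8=-12
a = 3: 3--4=7, 3-3=0, 3-6=-3, 3-8=-5
a = 6: 6--4=10, 6-3=3, 6-6=0, 6-8=-2
a = 8: 8--4=12, 8-3=5, 8-6=2, 8-8=0
Collecting distinct values (and noting 0 appears from a-a):
A - A = {-12, -10, -7, -5, -3, -2, 0, 2, 3, 5, 7, 10, 12}
|A - A| = 13

A - A = {-12, -10, -7, -5, -3, -2, 0, 2, 3, 5, 7, 10, 12}


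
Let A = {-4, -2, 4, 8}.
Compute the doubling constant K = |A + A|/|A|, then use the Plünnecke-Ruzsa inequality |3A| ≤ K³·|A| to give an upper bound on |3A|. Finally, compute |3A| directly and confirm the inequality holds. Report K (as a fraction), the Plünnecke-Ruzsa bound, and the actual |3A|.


|A| = 4.
Step 1: Compute A + A by enumerating all 16 pairs.
A + A = {-8, -6, -4, 0, 2, 4, 6, 8, 12, 16}, so |A + A| = 10.
Step 2: Doubling constant K = |A + A|/|A| = 10/4 = 10/4 ≈ 2.5000.
Step 3: Plünnecke-Ruzsa gives |3A| ≤ K³·|A| = (2.5000)³ · 4 ≈ 62.5000.
Step 4: Compute 3A = A + A + A directly by enumerating all triples (a,b,c) ∈ A³; |3A| = 17.
Step 5: Check 17 ≤ 62.5000? Yes ✓.

K = 10/4, Plünnecke-Ruzsa bound K³|A| ≈ 62.5000, |3A| = 17, inequality holds.


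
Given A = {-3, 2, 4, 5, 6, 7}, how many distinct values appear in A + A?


A + A = {a + a' : a, a' ∈ A}; |A| = 6.
General bounds: 2|A| - 1 ≤ |A + A| ≤ |A|(|A|+1)/2, i.e. 11 ≤ |A + A| ≤ 21.
Lower bound 2|A|-1 is attained iff A is an arithmetic progression.
Enumerate sums a + a' for a ≤ a' (symmetric, so this suffices):
a = -3: -3+-3=-6, -3+2=-1, -3+4=1, -3+5=2, -3+6=3, -3+7=4
a = 2: 2+2=4, 2+4=6, 2+5=7, 2+6=8, 2+7=9
a = 4: 4+4=8, 4+5=9, 4+6=10, 4+7=11
a = 5: 5+5=10, 5+6=11, 5+7=12
a = 6: 6+6=12, 6+7=13
a = 7: 7+7=14
Distinct sums: {-6, -1, 1, 2, 3, 4, 6, 7, 8, 9, 10, 11, 12, 13, 14}
|A + A| = 15

|A + A| = 15


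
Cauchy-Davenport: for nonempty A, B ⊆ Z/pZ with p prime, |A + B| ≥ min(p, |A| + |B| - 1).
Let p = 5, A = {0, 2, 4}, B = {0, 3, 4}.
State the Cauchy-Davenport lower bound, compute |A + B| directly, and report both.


Cauchy-Davenport: |A + B| ≥ min(p, |A| + |B| - 1) for A, B nonempty in Z/pZ.
|A| = 3, |B| = 3, p = 5.
CD lower bound = min(5, 3 + 3 - 1) = min(5, 5) = 5.
Compute A + B mod 5 directly:
a = 0: 0+0=0, 0+3=3, 0+4=4
a = 2: 2+0=2, 2+3=0, 2+4=1
a = 4: 4+0=4, 4+3=2, 4+4=3
A + B = {0, 1, 2, 3, 4}, so |A + B| = 5.
Verify: 5 ≥ 5? Yes ✓.

CD lower bound = 5, actual |A + B| = 5.


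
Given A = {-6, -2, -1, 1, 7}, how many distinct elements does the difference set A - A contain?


A - A = {a - a' : a, a' ∈ A}; |A| = 5.
Bounds: 2|A|-1 ≤ |A - A| ≤ |A|² - |A| + 1, i.e. 9 ≤ |A - A| ≤ 21.
Note: 0 ∈ A - A always (from a - a). The set is symmetric: if d ∈ A - A then -d ∈ A - A.
Enumerate nonzero differences d = a - a' with a > a' (then include -d):
Positive differences: {1, 2, 3, 4, 5, 6, 7, 8, 9, 13}
Full difference set: {0} ∪ (positive diffs) ∪ (negative diffs).
|A - A| = 1 + 2·10 = 21 (matches direct enumeration: 21).

|A - A| = 21


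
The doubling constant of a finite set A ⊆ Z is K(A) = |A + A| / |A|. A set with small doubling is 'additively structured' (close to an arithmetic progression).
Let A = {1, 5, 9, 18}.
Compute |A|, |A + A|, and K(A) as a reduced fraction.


|A| = 4.
Compute A + A by enumerating all 16 pairs.
A + A = {2, 6, 10, 14, 18, 19, 23, 27, 36}, so |A + A| = 9.
K = |A + A| / |A| = 9/4 (already in lowest terms) ≈ 2.2500.
Reference: AP of size 4 gives K = 7/4 ≈ 1.7500; a fully generic set of size 4 gives K ≈ 2.5000.

|A| = 4, |A + A| = 9, K = 9/4.


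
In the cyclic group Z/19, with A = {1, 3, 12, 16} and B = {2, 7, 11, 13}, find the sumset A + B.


Work in Z/19Z: reduce every sum a + b modulo 19.
Enumerate all 16 pairs:
a = 1: 1+2=3, 1+7=8, 1+11=12, 1+13=14
a = 3: 3+2=5, 3+7=10, 3+11=14, 3+13=16
a = 12: 12+2=14, 12+7=0, 12+11=4, 12+13=6
a = 16: 16+2=18, 16+7=4, 16+11=8, 16+13=10
Distinct residues collected: {0, 3, 4, 5, 6, 8, 10, 12, 14, 16, 18}
|A + B| = 11 (out of 19 total residues).

A + B = {0, 3, 4, 5, 6, 8, 10, 12, 14, 16, 18}


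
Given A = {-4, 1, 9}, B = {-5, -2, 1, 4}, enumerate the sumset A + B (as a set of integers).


A + B = {a + b : a ∈ A, b ∈ B}.
Enumerate all |A|·|B| = 3·4 = 12 pairs (a, b) and collect distinct sums.
a = -4: -4+-5=-9, -4+-2=-6, -4+1=-3, -4+4=0
a = 1: 1+-5=-4, 1+-2=-1, 1+1=2, 1+4=5
a = 9: 9+-5=4, 9+-2=7, 9+1=10, 9+4=13
Collecting distinct sums: A + B = {-9, -6, -4, -3, -1, 0, 2, 4, 5, 7, 10, 13}
|A + B| = 12

A + B = {-9, -6, -4, -3, -1, 0, 2, 4, 5, 7, 10, 13}


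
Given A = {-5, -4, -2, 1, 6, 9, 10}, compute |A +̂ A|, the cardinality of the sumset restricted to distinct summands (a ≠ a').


Restricted sumset: A +̂ A = {a + a' : a ∈ A, a' ∈ A, a ≠ a'}.
Equivalently, take A + A and drop any sum 2a that is achievable ONLY as a + a for a ∈ A (i.e. sums representable only with equal summands).
Enumerate pairs (a, a') with a < a' (symmetric, so each unordered pair gives one sum; this covers all a ≠ a'):
  -5 + -4 = -9
  -5 + -2 = -7
  -5 + 1 = -4
  -5 + 6 = 1
  -5 + 9 = 4
  -5 + 10 = 5
  -4 + -2 = -6
  -4 + 1 = -3
  -4 + 6 = 2
  -4 + 9 = 5
  -4 + 10 = 6
  -2 + 1 = -1
  -2 + 6 = 4
  -2 + 9 = 7
  -2 + 10 = 8
  1 + 6 = 7
  1 + 9 = 10
  1 + 10 = 11
  6 + 9 = 15
  6 + 10 = 16
  9 + 10 = 19
Collected distinct sums: {-9, -7, -6, -4, -3, -1, 1, 2, 4, 5, 6, 7, 8, 10, 11, 15, 16, 19}
|A +̂ A| = 18
(Reference bound: |A +̂ A| ≥ 2|A| - 3 for |A| ≥ 2, with |A| = 7 giving ≥ 11.)

|A +̂ A| = 18


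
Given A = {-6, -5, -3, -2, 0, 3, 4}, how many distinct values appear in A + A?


A + A = {a + a' : a, a' ∈ A}; |A| = 7.
General bounds: 2|A| - 1 ≤ |A + A| ≤ |A|(|A|+1)/2, i.e. 13 ≤ |A + A| ≤ 28.
Lower bound 2|A|-1 is attained iff A is an arithmetic progression.
Enumerate sums a + a' for a ≤ a' (symmetric, so this suffices):
a = -6: -6+-6=-12, -6+-5=-11, -6+-3=-9, -6+-2=-8, -6+0=-6, -6+3=-3, -6+4=-2
a = -5: -5+-5=-10, -5+-3=-8, -5+-2=-7, -5+0=-5, -5+3=-2, -5+4=-1
a = -3: -3+-3=-6, -3+-2=-5, -3+0=-3, -3+3=0, -3+4=1
a = -2: -2+-2=-4, -2+0=-2, -2+3=1, -2+4=2
a = 0: 0+0=0, 0+3=3, 0+4=4
a = 3: 3+3=6, 3+4=7
a = 4: 4+4=8
Distinct sums: {-12, -11, -10, -9, -8, -7, -6, -5, -4, -3, -2, -1, 0, 1, 2, 3, 4, 6, 7, 8}
|A + A| = 20

|A + A| = 20


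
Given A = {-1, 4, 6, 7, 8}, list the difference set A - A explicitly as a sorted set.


A - A = {a - a' : a, a' ∈ A}.
Compute a - a' for each ordered pair (a, a'):
a = -1: -1--1=0, -1-4=-5, -1-6=-7, -1-7=-8, -1-8=-9
a = 4: 4--1=5, 4-4=0, 4-6=-2, 4-7=-3, 4-8=-4
a = 6: 6--1=7, 6-4=2, 6-6=0, 6-7=-1, 6-8=-2
a = 7: 7--1=8, 7-4=3, 7-6=1, 7-7=0, 7-8=-1
a = 8: 8--1=9, 8-4=4, 8-6=2, 8-7=1, 8-8=0
Collecting distinct values (and noting 0 appears from a-a):
A - A = {-9, -8, -7, -5, -4, -3, -2, -1, 0, 1, 2, 3, 4, 5, 7, 8, 9}
|A - A| = 17

A - A = {-9, -8, -7, -5, -4, -3, -2, -1, 0, 1, 2, 3, 4, 5, 7, 8, 9}


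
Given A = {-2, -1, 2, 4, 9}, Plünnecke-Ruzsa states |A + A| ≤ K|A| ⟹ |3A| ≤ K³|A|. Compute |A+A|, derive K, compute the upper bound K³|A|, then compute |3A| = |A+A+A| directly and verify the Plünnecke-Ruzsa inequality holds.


|A| = 5.
Step 1: Compute A + A by enumerating all 25 pairs.
A + A = {-4, -3, -2, 0, 1, 2, 3, 4, 6, 7, 8, 11, 13, 18}, so |A + A| = 14.
Step 2: Doubling constant K = |A + A|/|A| = 14/5 = 14/5 ≈ 2.8000.
Step 3: Plünnecke-Ruzsa gives |3A| ≤ K³·|A| = (2.8000)³ · 5 ≈ 109.7600.
Step 4: Compute 3A = A + A + A directly by enumerating all triples (a,b,c) ∈ A³; |3A| = 26.
Step 5: Check 26 ≤ 109.7600? Yes ✓.

K = 14/5, Plünnecke-Ruzsa bound K³|A| ≈ 109.7600, |3A| = 26, inequality holds.


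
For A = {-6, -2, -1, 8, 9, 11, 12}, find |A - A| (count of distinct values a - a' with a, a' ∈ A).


A - A = {a - a' : a, a' ∈ A}; |A| = 7.
Bounds: 2|A|-1 ≤ |A - A| ≤ |A|² - |A| + 1, i.e. 13 ≤ |A - A| ≤ 43.
Note: 0 ∈ A - A always (from a - a). The set is symmetric: if d ∈ A - A then -d ∈ A - A.
Enumerate nonzero differences d = a - a' with a > a' (then include -d):
Positive differences: {1, 2, 3, 4, 5, 9, 10, 11, 12, 13, 14, 15, 17, 18}
Full difference set: {0} ∪ (positive diffs) ∪ (negative diffs).
|A - A| = 1 + 2·14 = 29 (matches direct enumeration: 29).

|A - A| = 29


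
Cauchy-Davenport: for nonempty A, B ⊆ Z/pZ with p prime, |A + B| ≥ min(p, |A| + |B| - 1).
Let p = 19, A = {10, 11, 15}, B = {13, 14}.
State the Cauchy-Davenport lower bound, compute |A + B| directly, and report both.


Cauchy-Davenport: |A + B| ≥ min(p, |A| + |B| - 1) for A, B nonempty in Z/pZ.
|A| = 3, |B| = 2, p = 19.
CD lower bound = min(19, 3 + 2 - 1) = min(19, 4) = 4.
Compute A + B mod 19 directly:
a = 10: 10+13=4, 10+14=5
a = 11: 11+13=5, 11+14=6
a = 15: 15+13=9, 15+14=10
A + B = {4, 5, 6, 9, 10}, so |A + B| = 5.
Verify: 5 ≥ 4? Yes ✓.

CD lower bound = 4, actual |A + B| = 5.


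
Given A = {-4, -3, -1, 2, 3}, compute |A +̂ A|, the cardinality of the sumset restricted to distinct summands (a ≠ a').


Restricted sumset: A +̂ A = {a + a' : a ∈ A, a' ∈ A, a ≠ a'}.
Equivalently, take A + A and drop any sum 2a that is achievable ONLY as a + a for a ∈ A (i.e. sums representable only with equal summands).
Enumerate pairs (a, a') with a < a' (symmetric, so each unordered pair gives one sum; this covers all a ≠ a'):
  -4 + -3 = -7
  -4 + -1 = -5
  -4 + 2 = -2
  -4 + 3 = -1
  -3 + -1 = -4
  -3 + 2 = -1
  -3 + 3 = 0
  -1 + 2 = 1
  -1 + 3 = 2
  2 + 3 = 5
Collected distinct sums: {-7, -5, -4, -2, -1, 0, 1, 2, 5}
|A +̂ A| = 9
(Reference bound: |A +̂ A| ≥ 2|A| - 3 for |A| ≥ 2, with |A| = 5 giving ≥ 7.)

|A +̂ A| = 9


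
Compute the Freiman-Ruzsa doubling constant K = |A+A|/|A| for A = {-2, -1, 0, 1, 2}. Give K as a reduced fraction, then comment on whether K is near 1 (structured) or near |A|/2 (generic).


|A| = 5.
Compute A + A by enumerating all 25 pairs.
A + A = {-4, -3, -2, -1, 0, 1, 2, 3, 4}, so |A + A| = 9.
K = |A + A| / |A| = 9/5 (already in lowest terms) ≈ 1.8000.
Reference: AP of size 5 gives K = 9/5 ≈ 1.8000; a fully generic set of size 5 gives K ≈ 3.0000.

|A| = 5, |A + A| = 9, K = 9/5.


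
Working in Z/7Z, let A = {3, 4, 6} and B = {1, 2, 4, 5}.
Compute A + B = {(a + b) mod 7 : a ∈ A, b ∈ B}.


Work in Z/7Z: reduce every sum a + b modulo 7.
Enumerate all 12 pairs:
a = 3: 3+1=4, 3+2=5, 3+4=0, 3+5=1
a = 4: 4+1=5, 4+2=6, 4+4=1, 4+5=2
a = 6: 6+1=0, 6+2=1, 6+4=3, 6+5=4
Distinct residues collected: {0, 1, 2, 3, 4, 5, 6}
|A + B| = 7 (out of 7 total residues).

A + B = {0, 1, 2, 3, 4, 5, 6}


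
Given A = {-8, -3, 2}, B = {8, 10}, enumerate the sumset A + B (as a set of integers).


A + B = {a + b : a ∈ A, b ∈ B}.
Enumerate all |A|·|B| = 3·2 = 6 pairs (a, b) and collect distinct sums.
a = -8: -8+8=0, -8+10=2
a = -3: -3+8=5, -3+10=7
a = 2: 2+8=10, 2+10=12
Collecting distinct sums: A + B = {0, 2, 5, 7, 10, 12}
|A + B| = 6

A + B = {0, 2, 5, 7, 10, 12}


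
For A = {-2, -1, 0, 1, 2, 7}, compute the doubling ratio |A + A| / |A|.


|A| = 6.
Compute A + A by enumerating all 36 pairs.
A + A = {-4, -3, -2, -1, 0, 1, 2, 3, 4, 5, 6, 7, 8, 9, 14}, so |A + A| = 15.
K = |A + A| / |A| = 15/6 = 5/2 ≈ 2.5000.
Reference: AP of size 6 gives K = 11/6 ≈ 1.8333; a fully generic set of size 6 gives K ≈ 3.5000.

|A| = 6, |A + A| = 15, K = 15/6 = 5/2.


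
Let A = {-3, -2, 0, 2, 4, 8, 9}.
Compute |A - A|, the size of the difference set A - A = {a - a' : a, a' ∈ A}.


A - A = {a - a' : a, a' ∈ A}; |A| = 7.
Bounds: 2|A|-1 ≤ |A - A| ≤ |A|² - |A| + 1, i.e. 13 ≤ |A - A| ≤ 43.
Note: 0 ∈ A - A always (from a - a). The set is symmetric: if d ∈ A - A then -d ∈ A - A.
Enumerate nonzero differences d = a - a' with a > a' (then include -d):
Positive differences: {1, 2, 3, 4, 5, 6, 7, 8, 9, 10, 11, 12}
Full difference set: {0} ∪ (positive diffs) ∪ (negative diffs).
|A - A| = 1 + 2·12 = 25 (matches direct enumeration: 25).

|A - A| = 25


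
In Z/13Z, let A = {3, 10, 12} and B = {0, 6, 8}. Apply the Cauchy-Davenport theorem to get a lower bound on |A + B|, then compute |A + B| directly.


Cauchy-Davenport: |A + B| ≥ min(p, |A| + |B| - 1) for A, B nonempty in Z/pZ.
|A| = 3, |B| = 3, p = 13.
CD lower bound = min(13, 3 + 3 - 1) = min(13, 5) = 5.
Compute A + B mod 13 directly:
a = 3: 3+0=3, 3+6=9, 3+8=11
a = 10: 10+0=10, 10+6=3, 10+8=5
a = 12: 12+0=12, 12+6=5, 12+8=7
A + B = {3, 5, 7, 9, 10, 11, 12}, so |A + B| = 7.
Verify: 7 ≥ 5? Yes ✓.

CD lower bound = 5, actual |A + B| = 7.


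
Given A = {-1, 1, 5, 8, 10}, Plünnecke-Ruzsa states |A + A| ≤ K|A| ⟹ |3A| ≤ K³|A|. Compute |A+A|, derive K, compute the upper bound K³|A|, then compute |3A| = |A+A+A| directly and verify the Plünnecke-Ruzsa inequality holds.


|A| = 5.
Step 1: Compute A + A by enumerating all 25 pairs.
A + A = {-2, 0, 2, 4, 6, 7, 9, 10, 11, 13, 15, 16, 18, 20}, so |A + A| = 14.
Step 2: Doubling constant K = |A + A|/|A| = 14/5 = 14/5 ≈ 2.8000.
Step 3: Plünnecke-Ruzsa gives |3A| ≤ K³·|A| = (2.8000)³ · 5 ≈ 109.7600.
Step 4: Compute 3A = A + A + A directly by enumerating all triples (a,b,c) ∈ A³; |3A| = 26.
Step 5: Check 26 ≤ 109.7600? Yes ✓.

K = 14/5, Plünnecke-Ruzsa bound K³|A| ≈ 109.7600, |3A| = 26, inequality holds.


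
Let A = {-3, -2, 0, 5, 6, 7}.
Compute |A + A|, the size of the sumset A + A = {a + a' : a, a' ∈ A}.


A + A = {a + a' : a, a' ∈ A}; |A| = 6.
General bounds: 2|A| - 1 ≤ |A + A| ≤ |A|(|A|+1)/2, i.e. 11 ≤ |A + A| ≤ 21.
Lower bound 2|A|-1 is attained iff A is an arithmetic progression.
Enumerate sums a + a' for a ≤ a' (symmetric, so this suffices):
a = -3: -3+-3=-6, -3+-2=-5, -3+0=-3, -3+5=2, -3+6=3, -3+7=4
a = -2: -2+-2=-4, -2+0=-2, -2+5=3, -2+6=4, -2+7=5
a = 0: 0+0=0, 0+5=5, 0+6=6, 0+7=7
a = 5: 5+5=10, 5+6=11, 5+7=12
a = 6: 6+6=12, 6+7=13
a = 7: 7+7=14
Distinct sums: {-6, -5, -4, -3, -2, 0, 2, 3, 4, 5, 6, 7, 10, 11, 12, 13, 14}
|A + A| = 17

|A + A| = 17


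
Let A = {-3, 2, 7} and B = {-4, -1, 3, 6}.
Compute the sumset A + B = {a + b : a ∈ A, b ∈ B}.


A + B = {a + b : a ∈ A, b ∈ B}.
Enumerate all |A|·|B| = 3·4 = 12 pairs (a, b) and collect distinct sums.
a = -3: -3+-4=-7, -3+-1=-4, -3+3=0, -3+6=3
a = 2: 2+-4=-2, 2+-1=1, 2+3=5, 2+6=8
a = 7: 7+-4=3, 7+-1=6, 7+3=10, 7+6=13
Collecting distinct sums: A + B = {-7, -4, -2, 0, 1, 3, 5, 6, 8, 10, 13}
|A + B| = 11

A + B = {-7, -4, -2, 0, 1, 3, 5, 6, 8, 10, 13}


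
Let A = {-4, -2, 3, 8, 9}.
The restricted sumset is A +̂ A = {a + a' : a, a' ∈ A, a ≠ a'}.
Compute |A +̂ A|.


Restricted sumset: A +̂ A = {a + a' : a ∈ A, a' ∈ A, a ≠ a'}.
Equivalently, take A + A and drop any sum 2a that is achievable ONLY as a + a for a ∈ A (i.e. sums representable only with equal summands).
Enumerate pairs (a, a') with a < a' (symmetric, so each unordered pair gives one sum; this covers all a ≠ a'):
  -4 + -2 = -6
  -4 + 3 = -1
  -4 + 8 = 4
  -4 + 9 = 5
  -2 + 3 = 1
  -2 + 8 = 6
  -2 + 9 = 7
  3 + 8 = 11
  3 + 9 = 12
  8 + 9 = 17
Collected distinct sums: {-6, -1, 1, 4, 5, 6, 7, 11, 12, 17}
|A +̂ A| = 10
(Reference bound: |A +̂ A| ≥ 2|A| - 3 for |A| ≥ 2, with |A| = 5 giving ≥ 7.)

|A +̂ A| = 10


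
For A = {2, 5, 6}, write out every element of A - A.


A - A = {a - a' : a, a' ∈ A}.
Compute a - a' for each ordered pair (a, a'):
a = 2: 2-2=0, 2-5=-3, 2-6=-4
a = 5: 5-2=3, 5-5=0, 5-6=-1
a = 6: 6-2=4, 6-5=1, 6-6=0
Collecting distinct values (and noting 0 appears from a-a):
A - A = {-4, -3, -1, 0, 1, 3, 4}
|A - A| = 7

A - A = {-4, -3, -1, 0, 1, 3, 4}


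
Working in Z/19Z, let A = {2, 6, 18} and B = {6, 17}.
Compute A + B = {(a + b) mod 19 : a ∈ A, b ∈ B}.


Work in Z/19Z: reduce every sum a + b modulo 19.
Enumerate all 6 pairs:
a = 2: 2+6=8, 2+17=0
a = 6: 6+6=12, 6+17=4
a = 18: 18+6=5, 18+17=16
Distinct residues collected: {0, 4, 5, 8, 12, 16}
|A + B| = 6 (out of 19 total residues).

A + B = {0, 4, 5, 8, 12, 16}


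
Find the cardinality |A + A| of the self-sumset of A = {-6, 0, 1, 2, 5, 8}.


A + A = {a + a' : a, a' ∈ A}; |A| = 6.
General bounds: 2|A| - 1 ≤ |A + A| ≤ |A|(|A|+1)/2, i.e. 11 ≤ |A + A| ≤ 21.
Lower bound 2|A|-1 is attained iff A is an arithmetic progression.
Enumerate sums a + a' for a ≤ a' (symmetric, so this suffices):
a = -6: -6+-6=-12, -6+0=-6, -6+1=-5, -6+2=-4, -6+5=-1, -6+8=2
a = 0: 0+0=0, 0+1=1, 0+2=2, 0+5=5, 0+8=8
a = 1: 1+1=2, 1+2=3, 1+5=6, 1+8=9
a = 2: 2+2=4, 2+5=7, 2+8=10
a = 5: 5+5=10, 5+8=13
a = 8: 8+8=16
Distinct sums: {-12, -6, -5, -4, -1, 0, 1, 2, 3, 4, 5, 6, 7, 8, 9, 10, 13, 16}
|A + A| = 18

|A + A| = 18


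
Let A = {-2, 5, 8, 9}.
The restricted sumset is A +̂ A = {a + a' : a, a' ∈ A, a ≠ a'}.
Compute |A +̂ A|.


Restricted sumset: A +̂ A = {a + a' : a ∈ A, a' ∈ A, a ≠ a'}.
Equivalently, take A + A and drop any sum 2a that is achievable ONLY as a + a for a ∈ A (i.e. sums representable only with equal summands).
Enumerate pairs (a, a') with a < a' (symmetric, so each unordered pair gives one sum; this covers all a ≠ a'):
  -2 + 5 = 3
  -2 + 8 = 6
  -2 + 9 = 7
  5 + 8 = 13
  5 + 9 = 14
  8 + 9 = 17
Collected distinct sums: {3, 6, 7, 13, 14, 17}
|A +̂ A| = 6
(Reference bound: |A +̂ A| ≥ 2|A| - 3 for |A| ≥ 2, with |A| = 4 giving ≥ 5.)

|A +̂ A| = 6


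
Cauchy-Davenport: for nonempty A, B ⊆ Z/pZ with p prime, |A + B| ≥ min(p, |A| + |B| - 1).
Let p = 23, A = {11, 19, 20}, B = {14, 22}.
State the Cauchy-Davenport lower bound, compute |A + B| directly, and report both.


Cauchy-Davenport: |A + B| ≥ min(p, |A| + |B| - 1) for A, B nonempty in Z/pZ.
|A| = 3, |B| = 2, p = 23.
CD lower bound = min(23, 3 + 2 - 1) = min(23, 4) = 4.
Compute A + B mod 23 directly:
a = 11: 11+14=2, 11+22=10
a = 19: 19+14=10, 19+22=18
a = 20: 20+14=11, 20+22=19
A + B = {2, 10, 11, 18, 19}, so |A + B| = 5.
Verify: 5 ≥ 4? Yes ✓.

CD lower bound = 4, actual |A + B| = 5.


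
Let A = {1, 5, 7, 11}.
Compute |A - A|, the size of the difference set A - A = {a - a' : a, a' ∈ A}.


A - A = {a - a' : a, a' ∈ A}; |A| = 4.
Bounds: 2|A|-1 ≤ |A - A| ≤ |A|² - |A| + 1, i.e. 7 ≤ |A - A| ≤ 13.
Note: 0 ∈ A - A always (from a - a). The set is symmetric: if d ∈ A - A then -d ∈ A - A.
Enumerate nonzero differences d = a - a' with a > a' (then include -d):
Positive differences: {2, 4, 6, 10}
Full difference set: {0} ∪ (positive diffs) ∪ (negative diffs).
|A - A| = 1 + 2·4 = 9 (matches direct enumeration: 9).

|A - A| = 9


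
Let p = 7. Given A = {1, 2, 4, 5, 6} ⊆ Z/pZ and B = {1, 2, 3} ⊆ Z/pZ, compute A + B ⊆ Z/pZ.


Work in Z/7Z: reduce every sum a + b modulo 7.
Enumerate all 15 pairs:
a = 1: 1+1=2, 1+2=3, 1+3=4
a = 2: 2+1=3, 2+2=4, 2+3=5
a = 4: 4+1=5, 4+2=6, 4+3=0
a = 5: 5+1=6, 5+2=0, 5+3=1
a = 6: 6+1=0, 6+2=1, 6+3=2
Distinct residues collected: {0, 1, 2, 3, 4, 5, 6}
|A + B| = 7 (out of 7 total residues).

A + B = {0, 1, 2, 3, 4, 5, 6}


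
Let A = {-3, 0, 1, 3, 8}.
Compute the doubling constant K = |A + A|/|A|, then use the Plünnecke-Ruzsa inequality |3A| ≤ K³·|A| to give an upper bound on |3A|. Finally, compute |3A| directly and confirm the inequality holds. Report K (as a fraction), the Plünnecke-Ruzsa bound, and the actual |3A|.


|A| = 5.
Step 1: Compute A + A by enumerating all 25 pairs.
A + A = {-6, -3, -2, 0, 1, 2, 3, 4, 5, 6, 8, 9, 11, 16}, so |A + A| = 14.
Step 2: Doubling constant K = |A + A|/|A| = 14/5 = 14/5 ≈ 2.8000.
Step 3: Plünnecke-Ruzsa gives |3A| ≤ K³·|A| = (2.8000)³ · 5 ≈ 109.7600.
Step 4: Compute 3A = A + A + A directly by enumerating all triples (a,b,c) ∈ A³; |3A| = 25.
Step 5: Check 25 ≤ 109.7600? Yes ✓.

K = 14/5, Plünnecke-Ruzsa bound K³|A| ≈ 109.7600, |3A| = 25, inequality holds.


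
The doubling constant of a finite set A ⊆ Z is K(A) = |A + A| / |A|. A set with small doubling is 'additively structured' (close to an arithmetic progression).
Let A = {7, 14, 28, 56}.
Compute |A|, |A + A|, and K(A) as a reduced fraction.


|A| = 4.
Compute A + A by enumerating all 16 pairs.
A + A = {14, 21, 28, 35, 42, 56, 63, 70, 84, 112}, so |A + A| = 10.
K = |A + A| / |A| = 10/4 = 5/2 ≈ 2.5000.
Reference: AP of size 4 gives K = 7/4 ≈ 1.7500; a fully generic set of size 4 gives K ≈ 2.5000.

|A| = 4, |A + A| = 10, K = 10/4 = 5/2.


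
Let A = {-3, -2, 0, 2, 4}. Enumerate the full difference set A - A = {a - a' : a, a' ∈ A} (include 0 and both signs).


A - A = {a - a' : a, a' ∈ A}.
Compute a - a' for each ordered pair (a, a'):
a = -3: -3--3=0, -3--2=-1, -3-0=-3, -3-2=-5, -3-4=-7
a = -2: -2--3=1, -2--2=0, -2-0=-2, -2-2=-4, -2-4=-6
a = 0: 0--3=3, 0--2=2, 0-0=0, 0-2=-2, 0-4=-4
a = 2: 2--3=5, 2--2=4, 2-0=2, 2-2=0, 2-4=-2
a = 4: 4--3=7, 4--2=6, 4-0=4, 4-2=2, 4-4=0
Collecting distinct values (and noting 0 appears from a-a):
A - A = {-7, -6, -5, -4, -3, -2, -1, 0, 1, 2, 3, 4, 5, 6, 7}
|A - A| = 15

A - A = {-7, -6, -5, -4, -3, -2, -1, 0, 1, 2, 3, 4, 5, 6, 7}


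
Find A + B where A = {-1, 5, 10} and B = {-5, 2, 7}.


A + B = {a + b : a ∈ A, b ∈ B}.
Enumerate all |A|·|B| = 3·3 = 9 pairs (a, b) and collect distinct sums.
a = -1: -1+-5=-6, -1+2=1, -1+7=6
a = 5: 5+-5=0, 5+2=7, 5+7=12
a = 10: 10+-5=5, 10+2=12, 10+7=17
Collecting distinct sums: A + B = {-6, 0, 1, 5, 6, 7, 12, 17}
|A + B| = 8

A + B = {-6, 0, 1, 5, 6, 7, 12, 17}


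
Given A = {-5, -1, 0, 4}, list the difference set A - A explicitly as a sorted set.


A - A = {a - a' : a, a' ∈ A}.
Compute a - a' for each ordered pair (a, a'):
a = -5: -5--5=0, -5--1=-4, -5-0=-5, -5-4=-9
a = -1: -1--5=4, -1--1=0, -1-0=-1, -1-4=-5
a = 0: 0--5=5, 0--1=1, 0-0=0, 0-4=-4
a = 4: 4--5=9, 4--1=5, 4-0=4, 4-4=0
Collecting distinct values (and noting 0 appears from a-a):
A - A = {-9, -5, -4, -1, 0, 1, 4, 5, 9}
|A - A| = 9

A - A = {-9, -5, -4, -1, 0, 1, 4, 5, 9}


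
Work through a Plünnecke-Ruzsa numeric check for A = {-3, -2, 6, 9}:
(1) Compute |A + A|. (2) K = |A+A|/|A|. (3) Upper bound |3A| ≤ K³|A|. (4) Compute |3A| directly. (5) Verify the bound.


|A| = 4.
Step 1: Compute A + A by enumerating all 16 pairs.
A + A = {-6, -5, -4, 3, 4, 6, 7, 12, 15, 18}, so |A + A| = 10.
Step 2: Doubling constant K = |A + A|/|A| = 10/4 = 10/4 ≈ 2.5000.
Step 3: Plünnecke-Ruzsa gives |3A| ≤ K³·|A| = (2.5000)³ · 4 ≈ 62.5000.
Step 4: Compute 3A = A + A + A directly by enumerating all triples (a,b,c) ∈ A³; |3A| = 20.
Step 5: Check 20 ≤ 62.5000? Yes ✓.

K = 10/4, Plünnecke-Ruzsa bound K³|A| ≈ 62.5000, |3A| = 20, inequality holds.


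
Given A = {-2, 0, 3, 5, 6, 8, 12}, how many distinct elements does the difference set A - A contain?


A - A = {a - a' : a, a' ∈ A}; |A| = 7.
Bounds: 2|A|-1 ≤ |A - A| ≤ |A|² - |A| + 1, i.e. 13 ≤ |A - A| ≤ 43.
Note: 0 ∈ A - A always (from a - a). The set is symmetric: if d ∈ A - A then -d ∈ A - A.
Enumerate nonzero differences d = a - a' with a > a' (then include -d):
Positive differences: {1, 2, 3, 4, 5, 6, 7, 8, 9, 10, 12, 14}
Full difference set: {0} ∪ (positive diffs) ∪ (negative diffs).
|A - A| = 1 + 2·12 = 25 (matches direct enumeration: 25).

|A - A| = 25


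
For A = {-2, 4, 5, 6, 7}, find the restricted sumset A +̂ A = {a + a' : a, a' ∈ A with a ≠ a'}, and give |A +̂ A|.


Restricted sumset: A +̂ A = {a + a' : a ∈ A, a' ∈ A, a ≠ a'}.
Equivalently, take A + A and drop any sum 2a that is achievable ONLY as a + a for a ∈ A (i.e. sums representable only with equal summands).
Enumerate pairs (a, a') with a < a' (symmetric, so each unordered pair gives one sum; this covers all a ≠ a'):
  -2 + 4 = 2
  -2 + 5 = 3
  -2 + 6 = 4
  -2 + 7 = 5
  4 + 5 = 9
  4 + 6 = 10
  4 + 7 = 11
  5 + 6 = 11
  5 + 7 = 12
  6 + 7 = 13
Collected distinct sums: {2, 3, 4, 5, 9, 10, 11, 12, 13}
|A +̂ A| = 9
(Reference bound: |A +̂ A| ≥ 2|A| - 3 for |A| ≥ 2, with |A| = 5 giving ≥ 7.)

|A +̂ A| = 9


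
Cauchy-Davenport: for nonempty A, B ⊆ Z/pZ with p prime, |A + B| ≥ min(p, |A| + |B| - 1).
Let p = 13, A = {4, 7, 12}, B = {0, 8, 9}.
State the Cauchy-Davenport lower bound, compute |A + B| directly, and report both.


Cauchy-Davenport: |A + B| ≥ min(p, |A| + |B| - 1) for A, B nonempty in Z/pZ.
|A| = 3, |B| = 3, p = 13.
CD lower bound = min(13, 3 + 3 - 1) = min(13, 5) = 5.
Compute A + B mod 13 directly:
a = 4: 4+0=4, 4+8=12, 4+9=0
a = 7: 7+0=7, 7+8=2, 7+9=3
a = 12: 12+0=12, 12+8=7, 12+9=8
A + B = {0, 2, 3, 4, 7, 8, 12}, so |A + B| = 7.
Verify: 7 ≥ 5? Yes ✓.

CD lower bound = 5, actual |A + B| = 7.


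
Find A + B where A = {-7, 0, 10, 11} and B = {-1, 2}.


A + B = {a + b : a ∈ A, b ∈ B}.
Enumerate all |A|·|B| = 4·2 = 8 pairs (a, b) and collect distinct sums.
a = -7: -7+-1=-8, -7+2=-5
a = 0: 0+-1=-1, 0+2=2
a = 10: 10+-1=9, 10+2=12
a = 11: 11+-1=10, 11+2=13
Collecting distinct sums: A + B = {-8, -5, -1, 2, 9, 10, 12, 13}
|A + B| = 8

A + B = {-8, -5, -1, 2, 9, 10, 12, 13}


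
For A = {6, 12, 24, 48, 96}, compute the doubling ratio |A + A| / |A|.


|A| = 5.
Compute A + A by enumerating all 25 pairs.
A + A = {12, 18, 24, 30, 36, 48, 54, 60, 72, 96, 102, 108, 120, 144, 192}, so |A + A| = 15.
K = |A + A| / |A| = 15/5 = 3/1 ≈ 3.0000.
Reference: AP of size 5 gives K = 9/5 ≈ 1.8000; a fully generic set of size 5 gives K ≈ 3.0000.

|A| = 5, |A + A| = 15, K = 15/5 = 3/1.


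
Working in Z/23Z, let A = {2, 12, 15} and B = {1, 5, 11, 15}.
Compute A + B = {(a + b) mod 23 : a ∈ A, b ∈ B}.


Work in Z/23Z: reduce every sum a + b modulo 23.
Enumerate all 12 pairs:
a = 2: 2+1=3, 2+5=7, 2+11=13, 2+15=17
a = 12: 12+1=13, 12+5=17, 12+11=0, 12+15=4
a = 15: 15+1=16, 15+5=20, 15+11=3, 15+15=7
Distinct residues collected: {0, 3, 4, 7, 13, 16, 17, 20}
|A + B| = 8 (out of 23 total residues).

A + B = {0, 3, 4, 7, 13, 16, 17, 20}


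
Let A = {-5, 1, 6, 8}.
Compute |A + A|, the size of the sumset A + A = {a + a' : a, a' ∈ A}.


A + A = {a + a' : a, a' ∈ A}; |A| = 4.
General bounds: 2|A| - 1 ≤ |A + A| ≤ |A|(|A|+1)/2, i.e. 7 ≤ |A + A| ≤ 10.
Lower bound 2|A|-1 is attained iff A is an arithmetic progression.
Enumerate sums a + a' for a ≤ a' (symmetric, so this suffices):
a = -5: -5+-5=-10, -5+1=-4, -5+6=1, -5+8=3
a = 1: 1+1=2, 1+6=7, 1+8=9
a = 6: 6+6=12, 6+8=14
a = 8: 8+8=16
Distinct sums: {-10, -4, 1, 2, 3, 7, 9, 12, 14, 16}
|A + A| = 10

|A + A| = 10


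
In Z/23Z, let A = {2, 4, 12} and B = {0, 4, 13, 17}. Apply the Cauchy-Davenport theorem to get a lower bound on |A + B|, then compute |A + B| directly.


Cauchy-Davenport: |A + B| ≥ min(p, |A| + |B| - 1) for A, B nonempty in Z/pZ.
|A| = 3, |B| = 4, p = 23.
CD lower bound = min(23, 3 + 4 - 1) = min(23, 6) = 6.
Compute A + B mod 23 directly:
a = 2: 2+0=2, 2+4=6, 2+13=15, 2+17=19
a = 4: 4+0=4, 4+4=8, 4+13=17, 4+17=21
a = 12: 12+0=12, 12+4=16, 12+13=2, 12+17=6
A + B = {2, 4, 6, 8, 12, 15, 16, 17, 19, 21}, so |A + B| = 10.
Verify: 10 ≥ 6? Yes ✓.

CD lower bound = 6, actual |A + B| = 10.


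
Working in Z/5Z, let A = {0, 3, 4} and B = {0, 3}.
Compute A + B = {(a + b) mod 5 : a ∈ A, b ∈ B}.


Work in Z/5Z: reduce every sum a + b modulo 5.
Enumerate all 6 pairs:
a = 0: 0+0=0, 0+3=3
a = 3: 3+0=3, 3+3=1
a = 4: 4+0=4, 4+3=2
Distinct residues collected: {0, 1, 2, 3, 4}
|A + B| = 5 (out of 5 total residues).

A + B = {0, 1, 2, 3, 4}


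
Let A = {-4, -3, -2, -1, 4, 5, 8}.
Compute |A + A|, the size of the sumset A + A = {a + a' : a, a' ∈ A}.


A + A = {a + a' : a, a' ∈ A}; |A| = 7.
General bounds: 2|A| - 1 ≤ |A + A| ≤ |A|(|A|+1)/2, i.e. 13 ≤ |A + A| ≤ 28.
Lower bound 2|A|-1 is attained iff A is an arithmetic progression.
Enumerate sums a + a' for a ≤ a' (symmetric, so this suffices):
a = -4: -4+-4=-8, -4+-3=-7, -4+-2=-6, -4+-1=-5, -4+4=0, -4+5=1, -4+8=4
a = -3: -3+-3=-6, -3+-2=-5, -3+-1=-4, -3+4=1, -3+5=2, -3+8=5
a = -2: -2+-2=-4, -2+-1=-3, -2+4=2, -2+5=3, -2+8=6
a = -1: -1+-1=-2, -1+4=3, -1+5=4, -1+8=7
a = 4: 4+4=8, 4+5=9, 4+8=12
a = 5: 5+5=10, 5+8=13
a = 8: 8+8=16
Distinct sums: {-8, -7, -6, -5, -4, -3, -2, 0, 1, 2, 3, 4, 5, 6, 7, 8, 9, 10, 12, 13, 16}
|A + A| = 21

|A + A| = 21


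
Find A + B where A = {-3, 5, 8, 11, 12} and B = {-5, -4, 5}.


A + B = {a + b : a ∈ A, b ∈ B}.
Enumerate all |A|·|B| = 5·3 = 15 pairs (a, b) and collect distinct sums.
a = -3: -3+-5=-8, -3+-4=-7, -3+5=2
a = 5: 5+-5=0, 5+-4=1, 5+5=10
a = 8: 8+-5=3, 8+-4=4, 8+5=13
a = 11: 11+-5=6, 11+-4=7, 11+5=16
a = 12: 12+-5=7, 12+-4=8, 12+5=17
Collecting distinct sums: A + B = {-8, -7, 0, 1, 2, 3, 4, 6, 7, 8, 10, 13, 16, 17}
|A + B| = 14

A + B = {-8, -7, 0, 1, 2, 3, 4, 6, 7, 8, 10, 13, 16, 17}
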